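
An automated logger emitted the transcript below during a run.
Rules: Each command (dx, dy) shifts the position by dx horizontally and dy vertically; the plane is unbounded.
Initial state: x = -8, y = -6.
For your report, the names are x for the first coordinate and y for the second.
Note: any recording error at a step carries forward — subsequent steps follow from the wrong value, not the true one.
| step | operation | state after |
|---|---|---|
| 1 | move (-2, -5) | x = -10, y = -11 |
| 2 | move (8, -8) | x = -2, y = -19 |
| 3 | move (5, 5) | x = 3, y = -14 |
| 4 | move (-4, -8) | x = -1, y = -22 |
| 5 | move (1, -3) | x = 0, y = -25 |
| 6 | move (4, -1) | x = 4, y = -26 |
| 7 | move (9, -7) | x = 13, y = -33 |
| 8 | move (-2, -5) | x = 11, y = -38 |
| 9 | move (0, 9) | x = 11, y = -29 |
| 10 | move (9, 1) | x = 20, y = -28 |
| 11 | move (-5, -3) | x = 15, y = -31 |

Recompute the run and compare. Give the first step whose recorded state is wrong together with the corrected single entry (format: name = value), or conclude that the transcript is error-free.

no error

Step 1: x = -8 + (-2) = -10, y = -6 + (-5) = -11 — consistent with the transcript.
Step 2: x = -10 + (8) = -2, y = -11 + (-8) = -19 — agrees with the transcript.
Step 3: x = -2 + (5) = 3, y = -19 + (5) = -14 — consistent with the transcript.
Step 4: x = 3 + (-4) = -1, y = -14 + (-8) = -22 — verified.
Step 5: x = -1 + (1) = 0, y = -22 + (-3) = -25 — verified.
Step 6: x = 0 + (4) = 4, y = -25 + (-1) = -26 — matches.
Step 7: x = 4 + (9) = 13, y = -26 + (-7) = -33 — in agreement.
Step 8: x = 13 + (-2) = 11, y = -33 + (-5) = -38 — exactly as logged.
Step 9: x = 11 + (0) = 11, y = -38 + (9) = -29 — in agreement.
Step 10: x = 11 + (9) = 20, y = -29 + (1) = -28 — no discrepancy.
Step 11: x = 20 + (-5) = 15, y = -28 + (-3) = -31 — matches.
The whole run recomputes cleanly — no discrepancies.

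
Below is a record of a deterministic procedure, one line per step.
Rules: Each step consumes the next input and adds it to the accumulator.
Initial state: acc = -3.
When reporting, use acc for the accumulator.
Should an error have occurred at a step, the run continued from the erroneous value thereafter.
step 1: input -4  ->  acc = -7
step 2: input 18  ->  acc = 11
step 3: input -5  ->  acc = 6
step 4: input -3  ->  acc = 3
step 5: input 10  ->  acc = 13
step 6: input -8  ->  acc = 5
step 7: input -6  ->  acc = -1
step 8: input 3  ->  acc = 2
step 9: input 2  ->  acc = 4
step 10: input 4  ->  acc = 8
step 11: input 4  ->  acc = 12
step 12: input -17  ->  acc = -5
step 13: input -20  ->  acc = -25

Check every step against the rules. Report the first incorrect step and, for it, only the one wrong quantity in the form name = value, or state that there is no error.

no error

Step 1: acc = -3 + -4 = -7 — matches.
Step 2: acc = -7 + 18 = 11 — checks out.
Step 3: acc = 11 + -5 = 6 — confirmed correct.
Step 4: acc = 6 + -3 = 3 — no discrepancy.
Step 5: acc = 3 + 10 = 13 — in agreement.
Step 6: acc = 13 + -8 = 5 — confirmed correct.
Step 7: acc = 5 + -6 = -1 — same as recorded.
Step 8: acc = -1 + 3 = 2 — agrees with the record.
Step 9: acc = 2 + 2 = 4 — verified.
Step 10: acc = 4 + 4 = 8 — verified.
Step 11: acc = 8 + 4 = 12 — consistent with the record.
Step 12: acc = 12 + -17 = -5 — confirmed correct.
Step 13: acc = -5 + -20 = -25 — exactly as logged.
All entries verified; no error found.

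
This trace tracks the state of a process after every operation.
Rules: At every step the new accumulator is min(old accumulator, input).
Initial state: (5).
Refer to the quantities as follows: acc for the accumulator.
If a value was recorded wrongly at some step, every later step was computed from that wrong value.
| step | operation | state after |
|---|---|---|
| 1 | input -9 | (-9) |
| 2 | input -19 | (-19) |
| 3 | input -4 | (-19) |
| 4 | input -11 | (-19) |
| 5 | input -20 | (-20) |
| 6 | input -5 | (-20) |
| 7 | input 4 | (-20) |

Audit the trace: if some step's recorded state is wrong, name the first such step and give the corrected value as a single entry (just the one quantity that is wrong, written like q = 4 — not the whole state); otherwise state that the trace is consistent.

Recomputing the run from the initial state:
step 1: acc = -9
step 2: acc = -19
step 3: acc = -19
step 4: acc = -19
step 5: acc = -20
step 6: acc = -20
step 7: acc = -20
This matches the trace at every step.

no error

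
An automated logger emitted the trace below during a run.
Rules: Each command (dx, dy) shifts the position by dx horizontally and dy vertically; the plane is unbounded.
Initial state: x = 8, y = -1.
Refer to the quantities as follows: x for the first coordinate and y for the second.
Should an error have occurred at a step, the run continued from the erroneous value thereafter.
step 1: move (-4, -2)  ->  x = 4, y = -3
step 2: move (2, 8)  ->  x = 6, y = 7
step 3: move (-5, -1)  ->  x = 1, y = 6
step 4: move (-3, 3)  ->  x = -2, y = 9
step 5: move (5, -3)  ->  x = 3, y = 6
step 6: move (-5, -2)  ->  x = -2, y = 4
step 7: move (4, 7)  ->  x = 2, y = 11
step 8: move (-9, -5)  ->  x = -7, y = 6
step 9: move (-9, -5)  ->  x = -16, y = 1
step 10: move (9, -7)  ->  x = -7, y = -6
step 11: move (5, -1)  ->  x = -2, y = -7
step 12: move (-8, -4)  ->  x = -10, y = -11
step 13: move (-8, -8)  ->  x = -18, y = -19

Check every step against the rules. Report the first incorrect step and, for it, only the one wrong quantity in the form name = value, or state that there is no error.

Step 1: x = 8 + (-4) = 4, y = -1 + (-2) = -3 — confirmed correct.
Step 2: x = 4 + (2) = 6, y = -3 + (8) = 5 — the entry is off here.
First deviation found at step 2; the corrected entry is y = 5.

step 2, y = 5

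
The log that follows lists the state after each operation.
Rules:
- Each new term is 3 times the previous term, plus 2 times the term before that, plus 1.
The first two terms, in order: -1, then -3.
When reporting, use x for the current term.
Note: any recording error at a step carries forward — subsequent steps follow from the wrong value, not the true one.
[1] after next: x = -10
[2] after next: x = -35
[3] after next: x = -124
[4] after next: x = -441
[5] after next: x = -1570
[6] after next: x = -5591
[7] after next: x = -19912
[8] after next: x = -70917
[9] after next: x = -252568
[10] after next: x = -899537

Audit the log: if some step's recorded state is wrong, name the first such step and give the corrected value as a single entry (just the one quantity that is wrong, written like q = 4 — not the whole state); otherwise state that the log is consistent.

step 9, x = -252574

step 1: x = 3*(-3) + (2)*(-1) + (1) = -10 -> exactly as logged
step 2: x = 3*(-10) + (2)*(-3) + (1) = -35 -> confirmed correct
step 3: x = 3*(-35) + (2)*(-10) + (1) = -124 -> confirmed correct
step 4: x = 3*(-124) + (2)*(-35) + (1) = -441 -> in agreement
step 5: x = 3*(-441) + (2)*(-124) + (1) = -1570 -> checks out
step 6: x = 3*(-1570) + (2)*(-441) + (1) = -5591 -> agrees with the log
step 7: x = 3*(-5591) + (2)*(-1570) + (1) = -19912 -> verified
step 8: x = 3*(-19912) + (2)*(-5591) + (1) = -70917 -> confirmed correct
step 9: x = 3*(-70917) + (2)*(-19912) + (1) = -252574 -> the log has a different value
That makes step 9 the first incorrect line — x = -252574 is what it should show.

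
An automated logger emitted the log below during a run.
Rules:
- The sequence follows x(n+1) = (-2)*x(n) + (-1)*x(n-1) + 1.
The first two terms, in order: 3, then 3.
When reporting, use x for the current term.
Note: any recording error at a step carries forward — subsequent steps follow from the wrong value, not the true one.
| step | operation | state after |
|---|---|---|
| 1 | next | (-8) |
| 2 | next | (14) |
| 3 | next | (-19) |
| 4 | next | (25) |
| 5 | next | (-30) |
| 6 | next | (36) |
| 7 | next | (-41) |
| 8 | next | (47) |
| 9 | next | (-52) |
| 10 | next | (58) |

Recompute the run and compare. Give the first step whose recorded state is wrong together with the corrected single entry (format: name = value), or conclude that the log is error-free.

no error

1. x = -2*(3) + (-1)*(3) + (1) = -8 (no discrepancy)
2. x = -2*(-8) + (-1)*(3) + (1) = 14 (matches)
3. x = -2*(14) + (-1)*(-8) + (1) = -19 (agrees with the log)
4. x = -2*(-19) + (-1)*(14) + (1) = 25 (agrees with the log)
5. x = -2*(25) + (-1)*(-19) + (1) = -30 (consistent with the log)
6. x = -2*(-30) + (-1)*(25) + (1) = 36 (exactly as logged)
7. x = -2*(36) + (-1)*(-30) + (1) = -41 (exactly as logged)
8. x = -2*(-41) + (-1)*(36) + (1) = 47 (verified)
9. x = -2*(47) + (-1)*(-41) + (1) = -52 (in agreement)
10. x = -2*(-52) + (-1)*(47) + (1) = 58 (matches)
Nothing is out of place; the run is error-free.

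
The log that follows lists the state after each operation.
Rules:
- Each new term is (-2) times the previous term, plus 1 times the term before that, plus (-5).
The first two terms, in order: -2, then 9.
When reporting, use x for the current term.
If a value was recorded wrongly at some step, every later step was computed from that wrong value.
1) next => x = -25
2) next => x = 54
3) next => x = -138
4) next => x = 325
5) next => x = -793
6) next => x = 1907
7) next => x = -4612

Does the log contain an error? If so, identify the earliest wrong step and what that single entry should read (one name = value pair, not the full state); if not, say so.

step 6, x = 1906

Recomputing the run from the initial state:
step 1: x = -25
step 2: x = 54
step 3: x = -138
step 4: x = 325
step 5: x = -793
step 6: x = 1906
step 7: x = -4610
The first disagreement with the log is at step 6, where the value should be x = 1906.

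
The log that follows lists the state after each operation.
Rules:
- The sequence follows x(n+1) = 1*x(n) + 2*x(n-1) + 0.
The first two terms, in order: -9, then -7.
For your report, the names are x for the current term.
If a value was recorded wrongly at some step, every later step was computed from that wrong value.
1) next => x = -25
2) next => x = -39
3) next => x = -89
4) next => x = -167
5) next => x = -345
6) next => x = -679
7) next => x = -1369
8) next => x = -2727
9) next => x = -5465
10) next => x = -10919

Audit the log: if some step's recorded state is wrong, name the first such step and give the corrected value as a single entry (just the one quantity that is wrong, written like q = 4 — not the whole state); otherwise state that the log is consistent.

Step 1: x = 1*(-7) + (2)*(-9) + (0) = -25 — exactly as logged.
Step 2: x = 1*(-25) + (2)*(-7) + (0) = -39 — same as recorded.
Step 3: x = 1*(-39) + (2)*(-25) + (0) = -89 — in agreement.
Step 4: x = 1*(-89) + (2)*(-39) + (0) = -167 — same as recorded.
Step 5: x = 1*(-167) + (2)*(-89) + (0) = -345 — matches.
Step 6: x = 1*(-345) + (2)*(-167) + (0) = -679 — verified.
Step 7: x = 1*(-679) + (2)*(-345) + (0) = -1369 — confirmed correct.
Step 8: x = 1*(-1369) + (2)*(-679) + (0) = -2727 — checks out.
Step 9: x = 1*(-2727) + (2)*(-1369) + (0) = -5465 — no discrepancy.
Step 10: x = 1*(-5465) + (2)*(-2727) + (0) = -10919 — checks out.
The recomputation confirms every line.

no error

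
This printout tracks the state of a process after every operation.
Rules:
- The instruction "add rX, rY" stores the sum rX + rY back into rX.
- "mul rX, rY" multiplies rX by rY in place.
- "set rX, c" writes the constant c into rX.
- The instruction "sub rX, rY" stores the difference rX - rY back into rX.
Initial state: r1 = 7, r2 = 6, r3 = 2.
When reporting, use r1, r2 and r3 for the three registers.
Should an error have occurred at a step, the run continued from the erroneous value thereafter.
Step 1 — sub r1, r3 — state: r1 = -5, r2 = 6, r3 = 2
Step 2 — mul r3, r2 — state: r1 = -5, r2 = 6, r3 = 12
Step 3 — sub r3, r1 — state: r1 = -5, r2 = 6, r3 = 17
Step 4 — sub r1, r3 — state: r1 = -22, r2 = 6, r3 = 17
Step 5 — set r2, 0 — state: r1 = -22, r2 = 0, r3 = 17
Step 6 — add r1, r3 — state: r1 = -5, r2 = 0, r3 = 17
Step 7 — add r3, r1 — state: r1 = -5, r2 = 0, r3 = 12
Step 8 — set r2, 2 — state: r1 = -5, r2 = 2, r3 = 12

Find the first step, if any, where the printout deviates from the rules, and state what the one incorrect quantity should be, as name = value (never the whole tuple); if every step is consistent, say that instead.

step 1: r1 = 7 - 2 = 5 -> not what was recorded
Step 1 is the first one off; corrected, r1 = 5.

step 1, r1 = 5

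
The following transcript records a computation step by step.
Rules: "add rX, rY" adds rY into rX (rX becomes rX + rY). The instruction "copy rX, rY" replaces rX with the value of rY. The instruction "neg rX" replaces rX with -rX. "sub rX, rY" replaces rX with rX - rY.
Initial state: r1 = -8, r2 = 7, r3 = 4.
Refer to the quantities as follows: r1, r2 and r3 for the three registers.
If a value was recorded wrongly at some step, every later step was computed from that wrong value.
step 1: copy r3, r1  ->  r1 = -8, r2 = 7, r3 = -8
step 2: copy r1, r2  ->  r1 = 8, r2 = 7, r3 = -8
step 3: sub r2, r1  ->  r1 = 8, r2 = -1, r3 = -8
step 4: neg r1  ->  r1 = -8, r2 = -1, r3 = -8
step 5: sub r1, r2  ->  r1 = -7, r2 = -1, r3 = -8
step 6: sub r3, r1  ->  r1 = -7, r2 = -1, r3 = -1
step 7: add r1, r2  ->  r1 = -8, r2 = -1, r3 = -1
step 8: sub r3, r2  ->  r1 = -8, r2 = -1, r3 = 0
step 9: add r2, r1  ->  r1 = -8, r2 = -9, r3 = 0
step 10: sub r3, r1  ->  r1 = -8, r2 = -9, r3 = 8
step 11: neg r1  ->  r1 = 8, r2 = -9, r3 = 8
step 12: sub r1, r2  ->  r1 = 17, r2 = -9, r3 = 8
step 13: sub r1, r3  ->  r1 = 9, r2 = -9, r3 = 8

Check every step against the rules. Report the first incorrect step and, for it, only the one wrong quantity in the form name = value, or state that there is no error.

Recomputing the run from the initial state:
step 1: r1 = -8, r2 = 7, r3 = -8
step 2: r1 = 7, r2 = 7, r3 = -8
step 3: r1 = 7, r2 = 0, r3 = -8
step 4: r1 = -7, r2 = 0, r3 = -8
step 5: r1 = -7, r2 = 0, r3 = -8
step 6: r1 = -7, r2 = 0, r3 = -1
step 7: r1 = -7, r2 = 0, r3 = -1
step 8: r1 = -7, r2 = 0, r3 = -1
step 9: r1 = -7, r2 = -7, r3 = -1
step 10: r1 = -7, r2 = -7, r3 = 6
step 11: r1 = 7, r2 = -7, r3 = 6
step 12: r1 = 14, r2 = -7, r3 = 6
step 13: r1 = 8, r2 = -7, r3 = 6
The first disagreement with the transcript is at step 2, where the value should be r1 = 7.

step 2, r1 = 7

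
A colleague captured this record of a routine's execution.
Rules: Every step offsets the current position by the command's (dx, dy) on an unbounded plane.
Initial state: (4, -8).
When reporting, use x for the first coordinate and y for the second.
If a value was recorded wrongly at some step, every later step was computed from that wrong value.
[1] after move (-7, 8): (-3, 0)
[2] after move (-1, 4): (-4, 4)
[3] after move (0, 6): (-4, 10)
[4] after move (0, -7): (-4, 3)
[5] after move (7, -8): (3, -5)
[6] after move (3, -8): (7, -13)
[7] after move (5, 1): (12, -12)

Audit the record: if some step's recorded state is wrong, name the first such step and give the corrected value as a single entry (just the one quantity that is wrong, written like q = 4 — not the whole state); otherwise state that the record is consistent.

Step 1: x = 4 + (-7) = -3, y = -8 + (8) = 0 — exactly as logged.
Step 2: x = -3 + (-1) = -4, y = 0 + (4) = 4 — checks out.
Step 3: x = -4 + (0) = -4, y = 4 + (6) = 10 — agrees with the record.
Step 4: x = -4 + (0) = -4, y = 10 + (-7) = 3 — matches.
Step 5: x = -4 + (7) = 3, y = 3 + (-8) = -5 — confirmed correct.
Step 6: x = 3 + (3) = 6, y = -5 + (-8) = -13 — not what was recorded.
First incorrect step: 6; the correct value is x = 6.

step 6, x = 6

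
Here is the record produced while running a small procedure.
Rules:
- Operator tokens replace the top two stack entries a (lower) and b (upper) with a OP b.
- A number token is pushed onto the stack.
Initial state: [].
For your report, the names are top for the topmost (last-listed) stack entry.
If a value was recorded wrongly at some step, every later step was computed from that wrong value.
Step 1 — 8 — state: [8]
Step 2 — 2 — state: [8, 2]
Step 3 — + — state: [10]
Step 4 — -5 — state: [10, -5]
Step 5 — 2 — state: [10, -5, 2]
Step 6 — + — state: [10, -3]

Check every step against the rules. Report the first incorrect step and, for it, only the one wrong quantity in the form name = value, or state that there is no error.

Recomputing the run from the initial state:
step 1: [8]
step 2: [8, 2]
step 3: [10]
step 4: [10, -5]
step 5: [10, -5, 2]
step 6: [10, -3]
This matches the record at every step.

no error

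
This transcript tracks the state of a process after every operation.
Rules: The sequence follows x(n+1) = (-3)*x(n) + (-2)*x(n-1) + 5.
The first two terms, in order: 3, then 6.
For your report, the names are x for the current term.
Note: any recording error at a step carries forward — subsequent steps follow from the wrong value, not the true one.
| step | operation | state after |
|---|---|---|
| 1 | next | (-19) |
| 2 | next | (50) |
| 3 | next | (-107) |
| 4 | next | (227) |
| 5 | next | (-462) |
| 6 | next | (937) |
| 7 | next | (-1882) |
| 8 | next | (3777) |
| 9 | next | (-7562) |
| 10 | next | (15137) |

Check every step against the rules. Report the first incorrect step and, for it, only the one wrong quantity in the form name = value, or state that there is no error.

step 4, x = 226

1. x = -3*(6) + (-2)*(3) + (5) = -19 (agrees with the transcript)
2. x = -3*(-19) + (-2)*(6) + (5) = 50 (exactly as logged)
3. x = -3*(50) + (-2)*(-19) + (5) = -107 (checks out)
4. x = -3*(-107) + (-2)*(50) + (5) = 226 (not what was recorded)
First deviation found at step 4; the corrected entry is x = 226.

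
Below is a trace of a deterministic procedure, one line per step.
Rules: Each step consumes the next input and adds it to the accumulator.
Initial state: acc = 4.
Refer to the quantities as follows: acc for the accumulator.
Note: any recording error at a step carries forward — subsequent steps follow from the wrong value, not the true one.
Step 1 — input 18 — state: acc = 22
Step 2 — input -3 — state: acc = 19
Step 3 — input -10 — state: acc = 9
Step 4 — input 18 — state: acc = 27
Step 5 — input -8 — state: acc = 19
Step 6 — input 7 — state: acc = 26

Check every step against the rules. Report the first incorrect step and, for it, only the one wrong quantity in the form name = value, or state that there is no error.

no error

Recomputing the run from the initial state:
step 1: acc = 22
step 2: acc = 19
step 3: acc = 9
step 4: acc = 27
step 5: acc = 19
step 6: acc = 26
This matches the trace at every step.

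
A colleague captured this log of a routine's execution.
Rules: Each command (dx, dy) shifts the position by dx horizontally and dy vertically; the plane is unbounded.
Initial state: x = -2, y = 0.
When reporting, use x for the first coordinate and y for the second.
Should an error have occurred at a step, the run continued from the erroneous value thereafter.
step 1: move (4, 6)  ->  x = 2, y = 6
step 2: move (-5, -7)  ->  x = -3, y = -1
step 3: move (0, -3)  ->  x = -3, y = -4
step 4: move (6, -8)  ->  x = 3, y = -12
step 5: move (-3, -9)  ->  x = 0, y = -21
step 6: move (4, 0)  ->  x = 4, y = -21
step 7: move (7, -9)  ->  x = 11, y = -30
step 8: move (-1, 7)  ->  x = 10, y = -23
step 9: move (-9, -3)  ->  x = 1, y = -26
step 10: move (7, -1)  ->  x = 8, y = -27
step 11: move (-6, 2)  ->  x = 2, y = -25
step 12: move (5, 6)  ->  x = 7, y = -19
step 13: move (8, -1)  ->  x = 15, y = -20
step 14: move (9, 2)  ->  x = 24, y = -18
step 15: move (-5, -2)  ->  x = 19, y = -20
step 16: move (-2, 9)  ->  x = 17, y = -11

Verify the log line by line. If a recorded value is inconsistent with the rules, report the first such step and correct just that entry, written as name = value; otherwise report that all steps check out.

no error

1. x = -2 + (4) = 2, y = 0 + (6) = 6 (matches)
2. x = 2 + (-5) = -3, y = 6 + (-7) = -1 (matches)
3. x = -3 + (0) = -3, y = -1 + (-3) = -4 (verified)
4. x = -3 + (6) = 3, y = -4 + (-8) = -12 (in agreement)
5. x = 3 + (-3) = 0, y = -12 + (-9) = -21 (consistent with the log)
6. x = 0 + (4) = 4, y = -21 + (0) = -21 (same as recorded)
7. x = 4 + (7) = 11, y = -21 + (-9) = -30 (confirmed correct)
8. x = 11 + (-1) = 10, y = -30 + (7) = -23 (confirmed correct)
9. x = 10 + (-9) = 1, y = -23 + (-3) = -26 (agrees with the log)
10. x = 1 + (7) = 8, y = -26 + (-1) = -27 (same as recorded)
11. x = 8 + (-6) = 2, y = -27 + (2) = -25 (matches)
12. x = 2 + (5) = 7, y = -25 + (6) = -19 (matches)
13. x = 7 + (8) = 15, y = -19 + (-1) = -20 (matches)
14. x = 15 + (9) = 24, y = -20 + (2) = -18 (agrees with the log)
15. x = 24 + (-5) = 19, y = -18 + (-2) = -20 (matches)
16. x = 19 + (-2) = 17, y = -20 + (9) = -11 (checks out)
The whole run recomputes cleanly — no discrepancies.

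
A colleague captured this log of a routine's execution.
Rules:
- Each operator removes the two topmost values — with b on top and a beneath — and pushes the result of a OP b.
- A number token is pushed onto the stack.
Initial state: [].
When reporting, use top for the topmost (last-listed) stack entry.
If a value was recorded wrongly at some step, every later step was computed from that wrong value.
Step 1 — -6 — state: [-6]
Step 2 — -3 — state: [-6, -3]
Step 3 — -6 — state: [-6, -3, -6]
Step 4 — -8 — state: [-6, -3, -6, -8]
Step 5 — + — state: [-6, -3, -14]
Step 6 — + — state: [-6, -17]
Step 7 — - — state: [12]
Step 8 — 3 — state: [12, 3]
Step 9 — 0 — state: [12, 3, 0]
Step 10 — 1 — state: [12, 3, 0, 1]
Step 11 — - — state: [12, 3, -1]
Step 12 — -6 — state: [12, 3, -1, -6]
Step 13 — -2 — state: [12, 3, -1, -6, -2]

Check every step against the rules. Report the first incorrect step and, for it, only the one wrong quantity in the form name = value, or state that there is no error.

step 1: push -6: top = -6 -> matches
step 2: push -3: top = -3 -> no discrepancy
step 3: push -6: top = -6 -> consistent with the log
step 4: push -8: top = -8 -> same as recorded
step 5: -6 + -8 = -14 -> checks out
step 6: -3 + -14 = -17 -> confirmed correct
step 7: -6 - -17 = 11 -> not what was recorded
First deviation found at step 7; the corrected entry is top = 11.

step 7, top = 11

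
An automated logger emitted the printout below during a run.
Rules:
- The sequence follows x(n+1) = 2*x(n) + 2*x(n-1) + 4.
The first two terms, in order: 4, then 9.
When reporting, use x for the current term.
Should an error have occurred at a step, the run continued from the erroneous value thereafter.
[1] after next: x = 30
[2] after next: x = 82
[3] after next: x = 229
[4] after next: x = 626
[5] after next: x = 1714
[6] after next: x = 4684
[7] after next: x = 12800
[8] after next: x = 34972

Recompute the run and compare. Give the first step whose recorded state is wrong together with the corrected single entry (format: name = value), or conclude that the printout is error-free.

Recomputing the run from the initial state:
step 1: x = 30
step 2: x = 82
step 3: x = 228
step 4: x = 624
step 5: x = 1708
step 6: x = 4668
step 7: x = 12756
step 8: x = 34852
The first disagreement with the printout is at step 3, where the value should be x = 228.

step 3, x = 228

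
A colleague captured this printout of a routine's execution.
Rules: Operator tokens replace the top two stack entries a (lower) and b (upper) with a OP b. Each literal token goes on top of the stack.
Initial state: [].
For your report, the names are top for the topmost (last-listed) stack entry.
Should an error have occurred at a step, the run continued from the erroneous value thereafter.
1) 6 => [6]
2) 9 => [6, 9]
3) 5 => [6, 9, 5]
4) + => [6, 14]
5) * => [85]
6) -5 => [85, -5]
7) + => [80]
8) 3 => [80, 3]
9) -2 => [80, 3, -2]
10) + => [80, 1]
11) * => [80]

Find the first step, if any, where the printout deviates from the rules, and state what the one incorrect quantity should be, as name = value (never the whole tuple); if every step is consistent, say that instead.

step 5, top = 84

step 1: push 6: top = 6 -> no discrepancy
step 2: push 9: top = 9 -> no discrepancy
step 3: push 5: top = 5 -> confirmed correct
step 4: 9 + 5 = 14 -> exactly as logged
step 5: 6 * 14 = 84 -> the printout disagrees here
That makes step 5 the first incorrect line — top = 84 is what it should show.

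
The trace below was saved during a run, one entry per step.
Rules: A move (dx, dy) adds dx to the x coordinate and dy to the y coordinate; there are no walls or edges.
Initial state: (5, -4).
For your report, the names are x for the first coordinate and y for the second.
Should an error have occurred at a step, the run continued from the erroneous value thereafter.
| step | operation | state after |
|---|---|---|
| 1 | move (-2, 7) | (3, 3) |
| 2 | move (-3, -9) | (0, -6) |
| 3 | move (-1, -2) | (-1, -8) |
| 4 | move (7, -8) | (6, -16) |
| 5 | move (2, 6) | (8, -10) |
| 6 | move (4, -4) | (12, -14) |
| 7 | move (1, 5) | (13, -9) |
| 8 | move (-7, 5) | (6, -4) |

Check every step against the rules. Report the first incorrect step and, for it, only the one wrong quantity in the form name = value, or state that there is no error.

no error

Step 1: x = 5 + (-2) = 3, y = -4 + (7) = 3 — exactly as logged.
Step 2: x = 3 + (-3) = 0, y = 3 + (-9) = -6 — in agreement.
Step 3: x = 0 + (-1) = -1, y = -6 + (-2) = -8 — checks out.
Step 4: x = -1 + (7) = 6, y = -8 + (-8) = -16 — matches.
Step 5: x = 6 + (2) = 8, y = -16 + (6) = -10 — exactly as logged.
Step 6: x = 8 + (4) = 12, y = -10 + (-4) = -14 — confirmed correct.
Step 7: x = 12 + (1) = 13, y = -14 + (5) = -9 — no discrepancy.
Step 8: x = 13 + (-7) = 6, y = -9 + (5) = -4 — checks out.
No step deviates from the rules.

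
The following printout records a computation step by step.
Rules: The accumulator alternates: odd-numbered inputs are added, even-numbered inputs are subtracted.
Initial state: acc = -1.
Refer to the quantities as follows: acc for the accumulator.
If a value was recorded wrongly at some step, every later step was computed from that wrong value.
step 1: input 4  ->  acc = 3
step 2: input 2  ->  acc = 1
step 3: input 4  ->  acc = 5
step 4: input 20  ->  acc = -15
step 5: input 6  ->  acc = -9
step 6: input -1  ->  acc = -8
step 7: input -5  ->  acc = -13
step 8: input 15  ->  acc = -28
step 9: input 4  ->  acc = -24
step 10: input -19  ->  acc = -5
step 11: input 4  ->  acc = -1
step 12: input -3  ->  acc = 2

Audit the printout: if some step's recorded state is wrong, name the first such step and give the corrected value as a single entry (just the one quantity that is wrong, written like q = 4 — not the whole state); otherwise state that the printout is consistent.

step 1: acc = -1 + 4 = 3 -> verified
step 2: acc = 3 - 2 = 1 -> consistent with the printout
step 3: acc = 1 + 4 = 5 -> exactly as logged
step 4: acc = 5 - 20 = -15 -> no discrepancy
step 5: acc = -15 + 6 = -9 -> agrees with the printout
step 6: acc = -9 - -1 = -8 -> agrees with the printout
step 7: acc = -8 + -5 = -13 -> confirmed correct
step 8: acc = -13 - 15 = -28 -> checks out
step 9: acc = -28 + 4 = -24 -> exactly as logged
step 10: acc = -24 - -19 = -5 -> same as recorded
step 11: acc = -5 + 4 = -1 -> in agreement
step 12: acc = -1 - -3 = 2 -> no discrepancy
Nothing is out of place; the run is error-free.

no error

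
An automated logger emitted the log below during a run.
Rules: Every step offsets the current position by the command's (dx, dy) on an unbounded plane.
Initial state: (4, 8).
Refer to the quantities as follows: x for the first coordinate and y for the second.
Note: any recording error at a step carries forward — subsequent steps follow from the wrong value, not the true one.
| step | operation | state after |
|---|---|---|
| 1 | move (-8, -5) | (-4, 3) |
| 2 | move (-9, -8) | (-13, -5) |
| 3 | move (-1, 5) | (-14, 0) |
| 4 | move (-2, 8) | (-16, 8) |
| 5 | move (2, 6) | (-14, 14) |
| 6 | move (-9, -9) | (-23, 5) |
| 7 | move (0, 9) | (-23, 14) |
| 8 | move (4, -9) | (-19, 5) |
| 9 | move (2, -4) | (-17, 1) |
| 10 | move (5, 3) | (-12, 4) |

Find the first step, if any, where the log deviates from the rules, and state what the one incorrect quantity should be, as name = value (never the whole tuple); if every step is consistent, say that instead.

no error

1. x = 4 + (-8) = -4, y = 8 + (-5) = 3 (confirmed correct)
2. x = -4 + (-9) = -13, y = 3 + (-8) = -5 (no discrepancy)
3. x = -13 + (-1) = -14, y = -5 + (5) = 0 (consistent with the log)
4. x = -14 + (-2) = -16, y = 0 + (8) = 8 (matches)
5. x = -16 + (2) = -14, y = 8 + (6) = 14 (agrees with the log)
6. x = -14 + (-9) = -23, y = 14 + (-9) = 5 (consistent with the log)
7. x = -23 + (0) = -23, y = 5 + (9) = 14 (no discrepancy)
8. x = -23 + (4) = -19, y = 14 + (-9) = 5 (consistent with the log)
9. x = -19 + (2) = -17, y = 5 + (-4) = 1 (exactly as logged)
10. x = -17 + (5) = -12, y = 1 + (3) = 4 (same as recorded)
Each recorded entry agrees with the recomputation.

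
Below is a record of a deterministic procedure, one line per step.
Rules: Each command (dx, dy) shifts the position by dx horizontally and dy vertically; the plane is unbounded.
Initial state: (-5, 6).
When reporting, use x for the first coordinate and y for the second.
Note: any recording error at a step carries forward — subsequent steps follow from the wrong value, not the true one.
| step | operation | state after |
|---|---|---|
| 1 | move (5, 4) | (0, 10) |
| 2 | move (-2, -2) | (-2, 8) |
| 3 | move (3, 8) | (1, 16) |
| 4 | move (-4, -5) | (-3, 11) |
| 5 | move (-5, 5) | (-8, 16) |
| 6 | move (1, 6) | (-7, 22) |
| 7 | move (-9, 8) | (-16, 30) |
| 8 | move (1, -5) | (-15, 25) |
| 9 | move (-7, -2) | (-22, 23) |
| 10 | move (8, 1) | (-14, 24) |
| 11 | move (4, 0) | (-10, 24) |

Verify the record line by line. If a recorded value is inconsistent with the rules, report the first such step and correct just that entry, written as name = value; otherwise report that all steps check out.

1. x = -5 + (5) = 0, y = 6 + (4) = 10 (confirmed correct)
2. x = 0 + (-2) = -2, y = 10 + (-2) = 8 (consistent with the record)
3. x = -2 + (3) = 1, y = 8 + (8) = 16 (verified)
4. x = 1 + (-4) = -3, y = 16 + (-5) = 11 (no discrepancy)
5. x = -3 + (-5) = -8, y = 11 + (5) = 16 (in agreement)
6. x = -8 + (1) = -7, y = 16 + (6) = 22 (confirmed correct)
7. x = -7 + (-9) = -16, y = 22 + (8) = 30 (no discrepancy)
8. x = -16 + (1) = -15, y = 30 + (-5) = 25 (checks out)
9. x = -15 + (-7) = -22, y = 25 + (-2) = 23 (checks out)
10. x = -22 + (8) = -14, y = 23 + (1) = 24 (matches)
11. x = -14 + (4) = -10, y = 24 + (0) = 24 (matches)
The recomputation confirms every line.

no error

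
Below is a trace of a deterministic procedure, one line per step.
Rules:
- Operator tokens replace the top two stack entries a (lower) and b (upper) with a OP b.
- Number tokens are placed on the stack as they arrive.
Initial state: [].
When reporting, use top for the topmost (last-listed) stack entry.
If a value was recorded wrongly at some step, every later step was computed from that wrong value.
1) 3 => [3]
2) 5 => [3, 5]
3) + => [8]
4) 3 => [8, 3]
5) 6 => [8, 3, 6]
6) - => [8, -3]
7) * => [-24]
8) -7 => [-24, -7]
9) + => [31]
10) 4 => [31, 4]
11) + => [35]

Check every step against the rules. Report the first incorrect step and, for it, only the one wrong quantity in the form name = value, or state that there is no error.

step 9, top = -31

Step 1: push 3: top = 3 — exactly as logged.
Step 2: push 5: top = 5 — exactly as logged.
Step 3: 3 + 5 = 8 — verified.
Step 4: push 3: top = 3 — confirmed correct.
Step 5: push 6: top = 6 — agrees with the trace.
Step 6: 3 - 6 = -3 — verified.
Step 7: 8 * -3 = -24 — in agreement.
Step 8: push -7: top = -7 — verified.
Step 9: -24 + -7 = -31 — not what was recorded.
The earliest wrong entry is at step 9: it should read top = -31.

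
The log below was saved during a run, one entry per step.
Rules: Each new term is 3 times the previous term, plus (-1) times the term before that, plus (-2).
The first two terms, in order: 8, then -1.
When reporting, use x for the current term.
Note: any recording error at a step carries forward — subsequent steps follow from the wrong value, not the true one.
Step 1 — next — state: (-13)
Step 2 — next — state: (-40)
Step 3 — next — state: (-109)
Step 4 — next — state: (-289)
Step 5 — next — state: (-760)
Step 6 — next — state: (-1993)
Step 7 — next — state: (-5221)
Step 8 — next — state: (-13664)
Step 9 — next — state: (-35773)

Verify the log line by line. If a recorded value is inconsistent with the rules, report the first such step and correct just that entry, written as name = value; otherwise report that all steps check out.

Step 1: x = 3*(-1) + (-1)*(8) + (-2) = -13 — in agreement.
Step 2: x = 3*(-13) + (-1)*(-1) + (-2) = -40 — confirmed correct.
Step 3: x = 3*(-40) + (-1)*(-13) + (-2) = -109 — agrees with the log.
Step 4: x = 3*(-109) + (-1)*(-40) + (-2) = -289 — verified.
Step 5: x = 3*(-289) + (-1)*(-109) + (-2) = -760 — exactly as logged.
Step 6: x = 3*(-760) + (-1)*(-289) + (-2) = -1993 — in agreement.
Step 7: x = 3*(-1993) + (-1)*(-760) + (-2) = -5221 — consistent with the log.
Step 8: x = 3*(-5221) + (-1)*(-1993) + (-2) = -13672 — the log has a different value.
That makes step 8 the first incorrect line — x = -13672 is what it should show.

step 8, x = -13672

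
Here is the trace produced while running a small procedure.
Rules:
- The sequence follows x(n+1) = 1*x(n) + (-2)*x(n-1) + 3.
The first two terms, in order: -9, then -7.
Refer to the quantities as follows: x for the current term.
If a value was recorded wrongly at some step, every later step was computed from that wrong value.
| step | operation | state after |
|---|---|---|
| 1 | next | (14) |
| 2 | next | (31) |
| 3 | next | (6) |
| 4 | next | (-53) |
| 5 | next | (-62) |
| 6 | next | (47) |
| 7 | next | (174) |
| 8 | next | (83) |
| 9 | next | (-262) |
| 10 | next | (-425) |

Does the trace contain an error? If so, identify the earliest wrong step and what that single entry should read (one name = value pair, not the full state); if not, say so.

no error

step 1: x = 1*(-7) + (-2)*(-9) + (3) = 14 -> verified
step 2: x = 1*(14) + (-2)*(-7) + (3) = 31 -> exactly as logged
step 3: x = 1*(31) + (-2)*(14) + (3) = 6 -> checks out
step 4: x = 1*(6) + (-2)*(31) + (3) = -53 -> matches
step 5: x = 1*(-53) + (-2)*(6) + (3) = -62 -> verified
step 6: x = 1*(-62) + (-2)*(-53) + (3) = 47 -> agrees with the trace
step 7: x = 1*(47) + (-2)*(-62) + (3) = 174 -> checks out
step 8: x = 1*(174) + (-2)*(47) + (3) = 83 -> exactly as logged
step 9: x = 1*(83) + (-2)*(174) + (3) = -262 -> confirmed correct
step 10: x = 1*(-262) + (-2)*(83) + (3) = -425 -> agrees with the trace
The recomputation confirms every line.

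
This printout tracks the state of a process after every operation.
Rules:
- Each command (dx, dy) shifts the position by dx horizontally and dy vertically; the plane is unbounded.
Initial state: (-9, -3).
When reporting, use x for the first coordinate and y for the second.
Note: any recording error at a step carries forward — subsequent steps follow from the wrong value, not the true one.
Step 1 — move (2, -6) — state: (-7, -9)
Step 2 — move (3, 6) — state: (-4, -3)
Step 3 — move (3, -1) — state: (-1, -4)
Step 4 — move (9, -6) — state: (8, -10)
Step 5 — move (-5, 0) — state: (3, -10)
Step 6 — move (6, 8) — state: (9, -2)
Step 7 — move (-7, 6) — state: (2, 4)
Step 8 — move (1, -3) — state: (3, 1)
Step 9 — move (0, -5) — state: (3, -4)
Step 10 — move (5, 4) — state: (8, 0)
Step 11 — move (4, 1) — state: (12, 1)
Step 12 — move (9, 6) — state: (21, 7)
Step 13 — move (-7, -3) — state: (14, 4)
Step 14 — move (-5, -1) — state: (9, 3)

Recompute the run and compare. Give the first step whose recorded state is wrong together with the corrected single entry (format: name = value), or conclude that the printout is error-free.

1. x = -9 + (2) = -7, y = -3 + (-6) = -9 (confirmed correct)
2. x = -7 + (3) = -4, y = -9 + (6) = -3 (matches)
3. x = -4 + (3) = -1, y = -3 + (-1) = -4 (same as recorded)
4. x = -1 + (9) = 8, y = -4 + (-6) = -10 (agrees with the printout)
5. x = 8 + (-5) = 3, y = -10 + (0) = -10 (agrees with the printout)
6. x = 3 + (6) = 9, y = -10 + (8) = -2 (in agreement)
7. x = 9 + (-7) = 2, y = -2 + (6) = 4 (in agreement)
8. x = 2 + (1) = 3, y = 4 + (-3) = 1 (verified)
9. x = 3 + (0) = 3, y = 1 + (-5) = -4 (in agreement)
10. x = 3 + (5) = 8, y = -4 + (4) = 0 (in agreement)
11. x = 8 + (4) = 12, y = 0 + (1) = 1 (exactly as logged)
12. x = 12 + (9) = 21, y = 1 + (6) = 7 (agrees with the printout)
13. x = 21 + (-7) = 14, y = 7 + (-3) = 4 (verified)
14. x = 14 + (-5) = 9, y = 4 + (-1) = 3 (confirmed correct)
The whole run recomputes cleanly — no discrepancies.

no error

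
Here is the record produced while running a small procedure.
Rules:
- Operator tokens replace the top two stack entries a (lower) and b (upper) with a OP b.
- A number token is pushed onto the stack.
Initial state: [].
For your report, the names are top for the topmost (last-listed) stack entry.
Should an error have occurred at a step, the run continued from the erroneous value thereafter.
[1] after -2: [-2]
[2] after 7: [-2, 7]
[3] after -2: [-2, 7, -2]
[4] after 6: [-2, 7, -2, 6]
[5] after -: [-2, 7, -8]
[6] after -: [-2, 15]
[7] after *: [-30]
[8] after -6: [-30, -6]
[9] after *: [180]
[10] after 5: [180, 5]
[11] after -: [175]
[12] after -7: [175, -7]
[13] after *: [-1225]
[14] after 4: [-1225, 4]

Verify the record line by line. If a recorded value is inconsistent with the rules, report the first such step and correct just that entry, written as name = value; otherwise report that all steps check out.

no error

Step 1: push -2: top = -2 — exactly as logged.
Step 2: push 7: top = 7 — checks out.
Step 3: push -2: top = -2 — matches.
Step 4: push 6: top = 6 — no discrepancy.
Step 5: -2 - 6 = -8 — consistent with the record.
Step 6: 7 - -8 = 15 — matches.
Step 7: -2 * 15 = -30 — in agreement.
Step 8: push -6: top = -6 — checks out.
Step 9: -30 * -6 = 180 — agrees with the record.
Step 10: push 5: top = 5 — in agreement.
Step 11: 180 - 5 = 175 — consistent with the record.
Step 12: push -7: top = -7 — same as recorded.
Step 13: 175 * -7 = -1225 — checks out.
Step 14: push 4: top = 4 — matches.
Each recorded entry agrees with the recomputation.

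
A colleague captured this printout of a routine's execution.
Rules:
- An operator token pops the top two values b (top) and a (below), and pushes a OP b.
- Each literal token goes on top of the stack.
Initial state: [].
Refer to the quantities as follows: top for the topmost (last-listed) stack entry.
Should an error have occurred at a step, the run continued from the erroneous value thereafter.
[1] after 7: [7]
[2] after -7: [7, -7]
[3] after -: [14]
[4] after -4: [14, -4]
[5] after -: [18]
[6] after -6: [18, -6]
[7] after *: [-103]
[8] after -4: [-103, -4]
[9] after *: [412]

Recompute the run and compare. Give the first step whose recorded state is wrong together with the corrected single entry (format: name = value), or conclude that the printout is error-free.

step 7, top = -108

step 1: push 7: top = 7 -> no discrepancy
step 2: push -7: top = -7 -> verified
step 3: 7 - -7 = 14 -> in agreement
step 4: push -4: top = -4 -> agrees with the printout
step 5: 14 - -4 = 18 -> exactly as logged
step 6: push -6: top = -6 -> confirmed correct
step 7: 18 * -6 = -108 -> the printout disagrees here
That makes step 7 the first incorrect line — top = -108 is what it should show.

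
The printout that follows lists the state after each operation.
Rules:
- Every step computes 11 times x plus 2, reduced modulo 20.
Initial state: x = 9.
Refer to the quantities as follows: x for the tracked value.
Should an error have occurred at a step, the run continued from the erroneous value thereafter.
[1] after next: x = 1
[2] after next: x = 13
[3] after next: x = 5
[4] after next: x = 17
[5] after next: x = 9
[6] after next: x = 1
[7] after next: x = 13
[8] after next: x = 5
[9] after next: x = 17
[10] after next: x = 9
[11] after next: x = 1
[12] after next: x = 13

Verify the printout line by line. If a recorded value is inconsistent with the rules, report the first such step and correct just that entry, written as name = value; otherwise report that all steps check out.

no error

Recomputing the run from the initial state:
step 1: x = 1
step 2: x = 13
step 3: x = 5
step 4: x = 17
step 5: x = 9
step 6: x = 1
step 7: x = 13
step 8: x = 5
step 9: x = 17
step 10: x = 9
step 11: x = 1
step 12: x = 13
This matches the printout at every step.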